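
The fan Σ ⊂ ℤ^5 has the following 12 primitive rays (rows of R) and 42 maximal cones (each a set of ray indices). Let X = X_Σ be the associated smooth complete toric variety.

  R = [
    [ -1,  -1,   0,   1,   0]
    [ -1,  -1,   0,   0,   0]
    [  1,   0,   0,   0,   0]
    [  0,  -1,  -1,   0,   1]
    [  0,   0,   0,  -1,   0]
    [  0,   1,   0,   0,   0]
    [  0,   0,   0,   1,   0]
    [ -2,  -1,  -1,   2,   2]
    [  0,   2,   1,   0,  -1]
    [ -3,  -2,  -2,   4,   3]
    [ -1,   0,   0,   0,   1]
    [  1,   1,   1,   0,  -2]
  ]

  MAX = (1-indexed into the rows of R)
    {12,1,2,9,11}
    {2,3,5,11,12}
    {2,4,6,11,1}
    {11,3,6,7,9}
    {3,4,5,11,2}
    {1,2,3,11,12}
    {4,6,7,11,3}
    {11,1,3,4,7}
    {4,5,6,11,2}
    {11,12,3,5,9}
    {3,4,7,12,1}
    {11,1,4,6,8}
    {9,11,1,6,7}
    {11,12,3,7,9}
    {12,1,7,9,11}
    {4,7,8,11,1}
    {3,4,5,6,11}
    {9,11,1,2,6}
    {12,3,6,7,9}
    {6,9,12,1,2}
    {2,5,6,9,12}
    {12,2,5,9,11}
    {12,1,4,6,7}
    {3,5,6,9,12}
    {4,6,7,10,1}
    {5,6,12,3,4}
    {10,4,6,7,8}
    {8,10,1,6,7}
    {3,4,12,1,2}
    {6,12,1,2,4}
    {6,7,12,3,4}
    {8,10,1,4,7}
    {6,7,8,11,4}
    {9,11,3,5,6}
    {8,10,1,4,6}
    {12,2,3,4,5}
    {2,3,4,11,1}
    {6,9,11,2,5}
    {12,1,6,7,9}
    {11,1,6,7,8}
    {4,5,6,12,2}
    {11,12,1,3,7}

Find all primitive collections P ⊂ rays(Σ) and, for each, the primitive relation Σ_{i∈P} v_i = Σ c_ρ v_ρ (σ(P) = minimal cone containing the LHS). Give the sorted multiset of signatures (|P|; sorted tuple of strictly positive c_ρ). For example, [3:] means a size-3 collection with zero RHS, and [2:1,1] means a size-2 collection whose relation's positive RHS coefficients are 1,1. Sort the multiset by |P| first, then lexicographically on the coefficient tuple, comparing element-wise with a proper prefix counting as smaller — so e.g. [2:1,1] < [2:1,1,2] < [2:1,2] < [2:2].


23 minimal non-faces of Δ(Σ) (on 12 rays):

  • {5,7}:  v_{5} + v_{7} = 0  →  sig = [2:]
  • {1,5}:  v_{1} + v_{5} = v_{2}  →  sig = [2:1]
  • {2,7}:  v_{2} + v_{7} = v_{1}  →  sig = [2:1]
  • {4,9}:  v_{4} + v_{9} = v_{6}  →  sig = [2:1]
  • {8,12}:  v_{8} + v_{12} = v_{1} + v_{6} + v_{7}  →  sig = [2:1,1,1]
  • {5,8}:  v_{5} + v_{8} = v_{1} + v_{4} + v_{6} + v_{11}  →  sig = [2:1,1,1,1]
  • {5,10}:  v_{5} + v_{10} = v_{1} + v_{4} + v_{6} + v_{8}  →  sig = [2:1,1,1,1]
  • {2,8}:  v_{2} + v_{8} = 2·v_{1} + v_{4} + v_{6} + v_{11}  →  sig = [2:1,1,1,2]
  • {2,10}:  v_{2} + v_{10} = 2·v_{1} + v_{4} + v_{6} + v_{8}  →  sig = [2:1,1,1,2]
  • {8,9}:  v_{8} + v_{9} = v_{1} + 2·v_{6} + v_{7} + v_{11}  →  sig = [2:1,1,1,2]
  • {9,10}:  v_{9} + v_{10} = v_{1} + 2·v_{6} + v_{7} + v_{8}  →  sig = [2:1,1,1,2]
  • {3,8}:  v_{3} + v_{8} = v_{4} + 2·v_{7} + v_{11}  →  sig = [2:1,1,2]
  • {3,10}:  v_{3} + v_{10} = v_{4} + 2·v_{7} + v_{8}  →  sig = [2:1,1,2]
  • {10,12}:  v_{10} + v_{12} = 2·v_{1} + v_{4} + 2·v_{6} + 2·v_{7}  →  sig = [2:1,2,2,2]
  • {10,11}:  v_{10} + v_{11} = 2·v_{8}  →  sig = [2:2]
  • {2,3,6}:  v_{2} + v_{3} + v_{6} = 0  →  sig = [3:]
  • {4,11,12}:  v_{4} + v_{11} + v_{12} = 0  →  sig = [3:]
  • {1,3,6}:  v_{1} + v_{3} + v_{6} = v_{7}  →  sig = [3:1]
  • {6,11,12}:  v_{6} + v_{11} + v_{12} = v_{9}  →  sig = [3:1]
  • {2,3,9}:  v_{2} + v_{3} + v_{9} = v_{11} + v_{12}  →  sig = [3:1,1]
  • {1,3,9}:  v_{1} + v_{3} + v_{9} = v_{7} + v_{11} + v_{12}  →  sig = [3:1,1,1]
  • {1,4,6,7,8}:  v_{1} + v_{4} + v_{6} + v_{7} + v_{8} = v_{10}  →  sig = [5:1]
  • {1,4,6,7,11}:  v_{1} + v_{4} + v_{6} + v_{7} + v_{11} = v_{8}  →  sig = [5:1]

Hence PRS(X_Σ) =
{ [2:],  [2:1] ×3,  [2:1,1,1],  [2:1,1,1,1] ×2,  [2:1,1,1,2] ×4,  [2:1,1,2] ×2,  [2:1,2,2,2],  [2:2],  [3:] ×2,  [3:1] ×2,  [3:1,1],  [3:1,1,1],  [5:1] ×2 }


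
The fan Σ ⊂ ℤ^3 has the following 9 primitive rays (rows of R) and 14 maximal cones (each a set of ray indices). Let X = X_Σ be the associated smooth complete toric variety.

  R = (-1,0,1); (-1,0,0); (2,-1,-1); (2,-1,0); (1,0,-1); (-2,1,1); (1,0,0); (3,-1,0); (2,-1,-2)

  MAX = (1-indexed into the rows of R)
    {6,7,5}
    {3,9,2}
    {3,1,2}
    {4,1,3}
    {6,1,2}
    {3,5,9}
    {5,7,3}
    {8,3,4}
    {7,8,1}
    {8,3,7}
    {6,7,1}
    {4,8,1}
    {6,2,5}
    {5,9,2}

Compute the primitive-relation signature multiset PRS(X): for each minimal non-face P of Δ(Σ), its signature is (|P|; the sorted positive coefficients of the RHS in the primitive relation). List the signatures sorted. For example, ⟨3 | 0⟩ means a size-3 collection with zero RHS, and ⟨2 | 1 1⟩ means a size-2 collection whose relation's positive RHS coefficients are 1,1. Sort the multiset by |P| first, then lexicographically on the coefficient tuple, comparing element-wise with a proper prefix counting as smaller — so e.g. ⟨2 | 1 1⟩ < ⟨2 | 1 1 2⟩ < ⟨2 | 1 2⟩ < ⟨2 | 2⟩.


18 minimal non-faces of Δ(Σ) (on 9 rays):

  P = {1,5}:  v_{1} + v_{5} = 0 ; sig = ⟨2 | 0⟩
  P = {2,7}:  v_{2} + v_{7} = 0 ; sig = ⟨2 | 0⟩
  P = {3,6}:  v_{3} + v_{6} = 0 ; sig = ⟨2 | 0⟩
  P = {2,8}:  v_{2} + v_{8} = v_{4} ; sig = ⟨2 | 1⟩
  P = {4,7}:  v_{4} + v_{7} = v_{8} ; sig = ⟨2 | 1⟩
  P = {1,9}:  v_{1} + v_{9} = v_{2} + v_{3} ; sig = ⟨2 | 1 1⟩
  P = {2,4}:  v_{2} + v_{4} = v_{1} + v_{3} ; sig = ⟨2 | 1 1⟩
  P = {4,5}:  v_{4} + v_{5} = v_{3} + v_{7} ; sig = ⟨2 | 1 1⟩
  P = {4,6}:  v_{4} + v_{6} = v_{1} + v_{7} ; sig = ⟨2 | 1 1⟩
  P = {6,9}:  v_{6} + v_{9} = v_{2} + v_{5} ; sig = ⟨2 | 1 1⟩
  P = {7,9}:  v_{7} + v_{9} = v_{3} + v_{5} ; sig = ⟨2 | 1 1⟩
  P = {5,8}:  v_{5} + v_{8} = v_{3} + 2·v_{7} ; sig = ⟨2 | 1 2⟩
  P = {6,8}:  v_{6} + v_{8} = v_{1} + 2·v_{7} ; sig = ⟨2 | 1 2⟩
  P = {8,9}:  v_{8} + v_{9} = 2·v_{3} + v_{7} ; sig = ⟨2 | 1 2⟩
  P = {4,9}:  v_{4} + v_{9} = 2·v_{3} ; sig = ⟨2 | 2⟩
  P = {1,3,7}:  v_{1} + v_{3} + v_{7} = v_{4} ; sig = ⟨3 | 1⟩
  P = {2,3,5}:  v_{2} + v_{3} + v_{5} = v_{9} ; sig = ⟨3 | 1⟩
  P = {1,3,8}:  v_{1} + v_{3} + v_{8} = 2·v_{4} ; sig = ⟨3 | 2⟩

Sorted signature multiset PRS(X):
[⟨2 | 0⟩, ⟨2 | 0⟩, ⟨2 | 0⟩, ⟨2 | 1⟩, ⟨2 | 1⟩, ⟨2 | 1 1⟩, ⟨2 | 1 1⟩, ⟨2 | 1 1⟩, ⟨2 | 1 1⟩, ⟨2 | 1 1⟩, ⟨2 | 1 1⟩, ⟨2 | 1 2⟩, ⟨2 | 1 2⟩, ⟨2 | 1 2⟩, ⟨2 | 2⟩, ⟨3 | 1⟩, ⟨3 | 1⟩, ⟨3 | 2⟩]


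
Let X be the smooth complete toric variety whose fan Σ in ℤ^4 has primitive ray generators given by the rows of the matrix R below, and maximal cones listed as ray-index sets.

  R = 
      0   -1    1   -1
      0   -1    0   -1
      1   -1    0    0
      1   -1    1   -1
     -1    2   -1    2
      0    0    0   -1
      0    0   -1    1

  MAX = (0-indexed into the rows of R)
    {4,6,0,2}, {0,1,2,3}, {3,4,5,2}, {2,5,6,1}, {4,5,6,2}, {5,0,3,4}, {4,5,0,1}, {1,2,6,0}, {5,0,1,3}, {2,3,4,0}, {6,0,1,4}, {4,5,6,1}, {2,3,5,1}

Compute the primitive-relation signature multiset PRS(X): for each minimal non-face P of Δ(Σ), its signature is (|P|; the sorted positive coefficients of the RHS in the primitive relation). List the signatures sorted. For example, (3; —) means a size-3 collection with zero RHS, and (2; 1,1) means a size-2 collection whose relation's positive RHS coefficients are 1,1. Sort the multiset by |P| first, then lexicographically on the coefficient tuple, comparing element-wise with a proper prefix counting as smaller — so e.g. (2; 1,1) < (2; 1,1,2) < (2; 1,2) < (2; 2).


Primitive collections (5):

  {3,6}:  v_{3} + v_{6} = v_{2}  →  sig = (2; 1)
  {1,3,4}:  v_{1} + v_{3} + v_{4} = 0  →  sig = (3; —)
  {0,5,6}:  v_{0} + v_{5} + v_{6} = v_{1}  →  sig = (3; 1)
  {1,2,4}:  v_{1} + v_{2} + v_{4} = v_{6}  →  sig = (3; 1)
  {0,2,5}:  v_{0} + v_{2} + v_{5} = v_{1} + v_{3}  →  sig = (3; 1,1)

Signatures (|P|; sorted positive RHS coefficients), sorted:
{ (2; 1),  (3; —),  (3; 1) ×2,  (3; 1,1) }


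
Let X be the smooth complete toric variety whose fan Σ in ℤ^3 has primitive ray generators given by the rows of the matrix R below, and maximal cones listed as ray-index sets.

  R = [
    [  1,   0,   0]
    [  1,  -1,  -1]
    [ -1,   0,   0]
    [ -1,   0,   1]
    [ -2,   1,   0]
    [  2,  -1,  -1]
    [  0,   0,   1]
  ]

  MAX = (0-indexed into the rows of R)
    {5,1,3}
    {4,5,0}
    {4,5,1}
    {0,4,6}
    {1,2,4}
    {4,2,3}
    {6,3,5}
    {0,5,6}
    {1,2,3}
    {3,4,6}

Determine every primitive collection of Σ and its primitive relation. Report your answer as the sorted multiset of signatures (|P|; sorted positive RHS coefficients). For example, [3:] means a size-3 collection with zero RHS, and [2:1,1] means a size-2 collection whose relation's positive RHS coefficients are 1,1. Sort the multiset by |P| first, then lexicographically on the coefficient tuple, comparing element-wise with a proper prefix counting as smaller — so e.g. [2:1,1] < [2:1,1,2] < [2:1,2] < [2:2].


|primitive collections| = 9. Relations:

  {0,2}:  v_{0} + v_{2} = 0  ⟹  sig = [2:]
  {0,1}:  v_{0} + v_{1} = v_{5}  ⟹  sig = [2:1]
  {0,3}:  v_{0} + v_{3} = v_{6}  ⟹  sig = [2:1]
  {2,5}:  v_{2} + v_{5} = v_{1}  ⟹  sig = [2:1]
  {2,6}:  v_{2} + v_{6} = v_{3}  ⟹  sig = [2:1]
  {1,6}:  v_{1} + v_{6} = v_{3} + v_{5}  ⟹  sig = [2:1,1]
  {4,5,6}:  v_{4} + v_{5} + v_{6} = 0  ⟹  sig = [3:]
  {3,4,5}:  v_{3} + v_{4} + v_{5} = v_{2}  ⟹  sig = [3:1]
  {1,3,4}:  v_{1} + v_{3} + v_{4} = 2·v_{2}  ⟹  sig = [3:2]

Hence PRS(X_Σ) =
{ [2:],  [2:1] ×4,  [2:1,1],  [3:],  [3:1],  [3:2] }


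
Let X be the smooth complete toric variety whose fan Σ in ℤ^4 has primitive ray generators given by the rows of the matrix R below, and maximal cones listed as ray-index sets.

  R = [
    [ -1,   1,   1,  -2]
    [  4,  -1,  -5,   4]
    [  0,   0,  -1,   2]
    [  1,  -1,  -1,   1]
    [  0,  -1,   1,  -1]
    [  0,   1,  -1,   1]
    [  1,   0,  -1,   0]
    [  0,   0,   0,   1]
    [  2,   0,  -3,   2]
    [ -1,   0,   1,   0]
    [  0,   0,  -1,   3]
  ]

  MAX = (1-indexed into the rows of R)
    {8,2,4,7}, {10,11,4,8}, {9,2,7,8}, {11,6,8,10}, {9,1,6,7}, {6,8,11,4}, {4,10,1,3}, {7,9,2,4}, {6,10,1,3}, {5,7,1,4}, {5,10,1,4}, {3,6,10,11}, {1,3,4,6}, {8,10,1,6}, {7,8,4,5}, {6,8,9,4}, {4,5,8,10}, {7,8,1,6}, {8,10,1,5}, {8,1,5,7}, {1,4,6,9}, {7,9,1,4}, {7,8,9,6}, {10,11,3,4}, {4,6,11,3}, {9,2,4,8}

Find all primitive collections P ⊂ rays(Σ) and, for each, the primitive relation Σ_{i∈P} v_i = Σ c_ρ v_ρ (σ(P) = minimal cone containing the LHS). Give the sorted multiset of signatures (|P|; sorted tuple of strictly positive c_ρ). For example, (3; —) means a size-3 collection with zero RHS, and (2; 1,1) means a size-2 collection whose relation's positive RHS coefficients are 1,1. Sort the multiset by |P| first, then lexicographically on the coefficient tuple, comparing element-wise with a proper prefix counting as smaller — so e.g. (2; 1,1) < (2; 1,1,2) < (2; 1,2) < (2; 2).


23 minimal non-faces of Δ(Σ) (on 11 rays):

  {5,6}:  v_{5} + v_{6} = 0  so sig = (2; —)
  {7,10}:  v_{7} + v_{10} = 0  so sig = (2; —)
  {3,8}:  v_{3} + v_{8} = v_{11}  so sig = (2; 1)
  {1,2}:  v_{1} + v_{2} = v_{7} + v_{9}  so sig = (2; 1,1)
  {1,11}:  v_{1} + v_{11} = v_{6} + v_{10}  so sig = (2; 1,1)
  {3,5}:  v_{3} + v_{5} = v_{4} + v_{10}  so sig = (2; 1,1)
  {3,7}:  v_{3} + v_{7} = v_{4} + v_{6}  so sig = (2; 1,1)
  {5,9}:  v_{5} + v_{9} = v_{4} + v_{7}  so sig = (2; 1,1)
  {9,10}:  v_{9} + v_{10} = v_{4} + v_{6}  so sig = (2; 1,1)
  {2,10}:  v_{2} + v_{10} = v_{4} + v_{8} + v_{9}  so sig = (2; 1,1,1)
  {5,11}:  v_{5} + v_{11} = v_{4} + v_{8} + v_{10}  so sig = (2; 1,1,1)
  {7,11}:  v_{7} + v_{11} = v_{4} + v_{6} + v_{8}  so sig = (2; 1,1,1)
  {2,3}:  v_{2} + v_{3} = 2·v_{4} + v_{6} + v_{8} + v_{9}  so sig = (2; 1,1,1,2)
  {2,11}:  v_{2} + v_{11} = 2·v_{4} + v_{6} + 2·v_{8} + v_{9}  so sig = (2; 1,1,2,2)
  {2,6}:  v_{2} + v_{6} = v_{8} + 2·v_{9}  so sig = (2; 1,2)
  {2,5}:  v_{2} + v_{5} = 2·v_{4} + 2·v_{7} + v_{8}  so sig = (2; 1,2,2)
  {9,11}:  v_{9} + v_{11} = 2·v_{4} + 2·v_{6} + v_{8}  so sig = (2; 1,2,2)
  {3,9}:  v_{3} + v_{9} = 2·v_{4} + 2·v_{6}  so sig = (2; 2,2)
  {1,4,8}:  v_{1} + v_{4} + v_{8} = 0  so sig = (3; —)
  {4,6,7}:  v_{4} + v_{6} + v_{7} = v_{9}  so sig = (3; 1)
  {4,6,10}:  v_{4} + v_{6} + v_{10} = v_{3}  so sig = (3; 1)
  {1,8,9}:  v_{1} + v_{8} + v_{9} = v_{6} + v_{7}  so sig = (3; 1,1)
  {4,7,8,9}:  v_{4} + v_{7} + v_{8} + v_{9} = v_{2}  so sig = (4; 1)

Sorted signature multiset PRS(X):
{ (2; —) ×2,  (2; 1),  (2; 1,1) ×6,  (2; 1,1,1) ×3,  (2; 1,1,1,2),  (2; 1,1,2,2),  (2; 1,2),  (2; 1,2,2) ×2,  (2; 2,2),  (3; —),  (3; 1) ×2,  (3; 1,1),  (4; 1) }


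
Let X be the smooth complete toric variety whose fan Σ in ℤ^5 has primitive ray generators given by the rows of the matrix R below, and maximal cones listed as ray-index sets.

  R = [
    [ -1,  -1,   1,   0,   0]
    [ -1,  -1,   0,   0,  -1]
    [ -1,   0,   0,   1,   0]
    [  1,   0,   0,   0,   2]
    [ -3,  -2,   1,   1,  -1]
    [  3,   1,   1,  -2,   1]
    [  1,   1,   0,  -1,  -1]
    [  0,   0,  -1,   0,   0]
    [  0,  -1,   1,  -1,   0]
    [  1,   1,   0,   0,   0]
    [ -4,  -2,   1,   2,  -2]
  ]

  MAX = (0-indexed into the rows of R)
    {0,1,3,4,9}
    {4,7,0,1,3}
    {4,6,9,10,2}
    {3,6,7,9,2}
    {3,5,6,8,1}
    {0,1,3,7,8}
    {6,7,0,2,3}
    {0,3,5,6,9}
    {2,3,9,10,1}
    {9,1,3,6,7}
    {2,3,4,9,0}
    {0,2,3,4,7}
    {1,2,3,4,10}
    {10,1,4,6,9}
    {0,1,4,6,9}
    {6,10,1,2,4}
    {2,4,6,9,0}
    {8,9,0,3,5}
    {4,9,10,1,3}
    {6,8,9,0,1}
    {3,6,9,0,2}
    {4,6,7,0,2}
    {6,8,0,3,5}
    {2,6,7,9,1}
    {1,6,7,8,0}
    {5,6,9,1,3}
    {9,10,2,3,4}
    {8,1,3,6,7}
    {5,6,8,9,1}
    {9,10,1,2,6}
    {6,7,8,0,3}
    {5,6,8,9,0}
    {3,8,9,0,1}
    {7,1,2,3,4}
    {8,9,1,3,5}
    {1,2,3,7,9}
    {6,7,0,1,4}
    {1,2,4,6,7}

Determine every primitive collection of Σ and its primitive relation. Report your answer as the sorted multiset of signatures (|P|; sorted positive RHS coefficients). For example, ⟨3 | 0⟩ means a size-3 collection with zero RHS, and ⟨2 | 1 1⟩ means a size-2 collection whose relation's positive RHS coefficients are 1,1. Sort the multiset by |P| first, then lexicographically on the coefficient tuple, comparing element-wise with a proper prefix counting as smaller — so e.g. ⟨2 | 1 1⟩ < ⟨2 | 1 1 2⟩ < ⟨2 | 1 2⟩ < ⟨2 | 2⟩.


Δ(Σ) — 11 vertices, 20 min non-faces:

  P = {2,8}:  v_{2} + v_{8} = v_{0} — sig = ⟨2 | 1⟩
  P = {4,5}:  v_{4} + v_{5} = v_{0} + v_{8} + v_{9} — sig = ⟨2 | 1 1 1⟩
  P = {2,5}:  v_{2} + v_{5} = v_{0} + v_{3} + v_{6} + v_{9} — sig = ⟨2 | 1 1 1 1⟩
  P = {8,10}:  v_{8} + v_{10} = v_{0} + v_{1} + v_{4} + v_{9} — sig = ⟨2 | 1 1 1 1⟩
  P = {0,10}:  v_{0} + v_{10} = 2·v_{4} + v_{9} — sig = ⟨2 | 1 2⟩
  P = {4,8}:  v_{4} + v_{8} = 2·v_{0} + v_{1} — sig = ⟨2 | 1 2⟩
  P = {5,7}:  v_{5} + v_{7} = v_{1} + 2·v_{3} + 2·v_{6} — sig = ⟨2 | 1 2 2⟩
  P = {5,10}:  v_{5} + v_{10} = 2·v_{0} + v_{1} + 2·v_{9} — sig = ⟨2 | 1 2 2⟩
  P = {7,10}:  v_{7} + v_{10} = 2·v_{1} + 2·v_{2} — sig = ⟨2 | 2 2⟩
  P = {0,7,9}:  v_{0} + v_{7} + v_{9} = 0 — sig = ⟨3 | 0⟩
  P = {0,1,2}:  v_{0} + v_{1} + v_{2} = v_{4} — sig = ⟨3 | 1⟩
  P = {3,4,6}:  v_{3} + v_{4} + v_{6} = v_{0} — sig = ⟨3 | 1⟩
  P = {3,6,10}:  v_{3} + v_{6} + v_{10} = v_{4} + v_{9} — sig = ⟨3 | 1 1⟩
  P = {4,7,9}:  v_{4} + v_{7} + v_{9} = v_{1} + v_{2} — sig = ⟨3 | 1 1⟩
  P = {7,8,9}:  v_{7} + v_{8} + v_{9} = v_{1} + v_{3} + v_{6} — sig = ⟨3 | 1 1 1⟩
  P = {0,1,5}:  v_{0} + v_{1} + v_{5} = 2·v_{8} + v_{9} — sig = ⟨3 | 1 2⟩
  P = {1,2,3,6}:  v_{1} + v_{2} + v_{3} + v_{6} = 0 — sig = ⟨4 | 0⟩
  P = {0,1,3,6}:  v_{0} + v_{1} + v_{3} + v_{6} = v_{8} — sig = ⟨4 | 1⟩
  P = {1,2,4,9}:  v_{1} + v_{2} + v_{4} + v_{9} = v_{10} — sig = ⟨4 | 1⟩
  P = {3,6,8,9}:  v_{3} + v_{6} + v_{8} + v_{9} = v_{5} — sig = ⟨4 | 1⟩

so the primitive-relation signature multiset is
{ ⟨2 | 1⟩,  ⟨2 | 1 1 1⟩,  ⟨2 | 1 1 1 1⟩ ×2,  ⟨2 | 1 2⟩ ×2,  ⟨2 | 1 2 2⟩ ×2,  ⟨2 | 2 2⟩,  ⟨3 | 0⟩,  ⟨3 | 1⟩ ×2,  ⟨3 | 1 1⟩ ×2,  ⟨3 | 1 1 1⟩,  ⟨3 | 1 2⟩,  ⟨4 | 0⟩,  ⟨4 | 1⟩ ×3 }


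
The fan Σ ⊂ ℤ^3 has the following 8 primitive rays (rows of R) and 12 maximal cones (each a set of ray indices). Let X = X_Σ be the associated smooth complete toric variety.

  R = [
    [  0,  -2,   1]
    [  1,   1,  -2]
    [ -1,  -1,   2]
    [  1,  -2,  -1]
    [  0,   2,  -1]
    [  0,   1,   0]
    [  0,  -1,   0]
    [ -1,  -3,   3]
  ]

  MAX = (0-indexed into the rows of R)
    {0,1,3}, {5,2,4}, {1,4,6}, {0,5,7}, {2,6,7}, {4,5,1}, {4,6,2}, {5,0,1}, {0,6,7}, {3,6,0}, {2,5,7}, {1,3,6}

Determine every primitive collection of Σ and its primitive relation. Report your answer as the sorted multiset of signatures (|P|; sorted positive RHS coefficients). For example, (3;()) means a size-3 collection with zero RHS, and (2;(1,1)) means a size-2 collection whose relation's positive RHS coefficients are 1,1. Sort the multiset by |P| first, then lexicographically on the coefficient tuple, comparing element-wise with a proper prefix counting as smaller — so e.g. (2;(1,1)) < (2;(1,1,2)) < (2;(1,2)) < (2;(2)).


Σ has 11 primitive collections:

  P={0,4}:  v_{0} + v_{4} = 0  so sig = (2;())
  P={1,2}:  v_{1} + v_{2} = 0  so sig = (2;())
  P={5,6}:  v_{5} + v_{6} = 0  so sig = (2;())
  P={0,2}:  v_{0} + v_{2} = v_{7}  so sig = (2;(1))
  P={1,7}:  v_{1} + v_{7} = v_{0}  so sig = (2;(1))
  P={4,7}:  v_{4} + v_{7} = v_{2}  so sig = (2;(1))
  P={2,3}:  v_{2} + v_{3} = v_{0} + v_{6}  so sig = (2;(1,1))
  P={3,4}:  v_{3} + v_{4} = v_{1} + v_{6}  so sig = (2;(1,1))
  P={3,5}:  v_{3} + v_{5} = v_{0} + v_{1}  so sig = (2;(1,1))
  P={3,7}:  v_{3} + v_{7} = 2·v_{0} + v_{6}  so sig = (2;(1,2))
  P={0,1,6}:  v_{0} + v_{1} + v_{6} = v_{3}  so sig = (3;(1))

Sorted signature multiset PRS(X):
    |P|=2: 10 collections, coeffs (), (), (), (1), (1), (1), (1,1), (1,1), (1,1), (1,2)
    |P|=3: 1 collection, coeffs (1)


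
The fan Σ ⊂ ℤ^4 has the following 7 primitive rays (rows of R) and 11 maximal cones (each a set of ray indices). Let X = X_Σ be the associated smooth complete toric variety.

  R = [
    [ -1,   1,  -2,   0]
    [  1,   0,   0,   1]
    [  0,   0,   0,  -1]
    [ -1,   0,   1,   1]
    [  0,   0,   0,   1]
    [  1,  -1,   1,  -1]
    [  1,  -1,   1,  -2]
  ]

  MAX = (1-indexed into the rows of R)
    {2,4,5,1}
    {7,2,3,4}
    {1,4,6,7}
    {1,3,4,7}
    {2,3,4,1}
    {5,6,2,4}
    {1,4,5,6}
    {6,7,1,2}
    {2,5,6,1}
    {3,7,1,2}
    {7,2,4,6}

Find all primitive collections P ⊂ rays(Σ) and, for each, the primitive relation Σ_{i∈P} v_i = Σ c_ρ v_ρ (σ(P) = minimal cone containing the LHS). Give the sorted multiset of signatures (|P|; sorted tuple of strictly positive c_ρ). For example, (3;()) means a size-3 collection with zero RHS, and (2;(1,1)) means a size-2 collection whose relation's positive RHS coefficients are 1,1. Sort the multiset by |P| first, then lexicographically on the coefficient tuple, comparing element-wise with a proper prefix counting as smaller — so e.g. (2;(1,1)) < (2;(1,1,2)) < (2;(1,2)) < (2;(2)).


The 5 primitive collections of Σ (r=7, n=4):

  P = {3,5}:  v_{3} + v_{5} = 0  ⟹  sig = (2;())
  P = {3,6}:  v_{3} + v_{6} = v_{7}  ⟹  sig = (2;(1))
  P = {5,7}:  v_{5} + v_{7} = v_{6}  ⟹  sig = (2;(1))
  P = {1,2,4,7}:  v_{1} + v_{2} + v_{4} + v_{7} = 0  ⟹  sig = (4;())
  P = {1,2,4,6}:  v_{1} + v_{2} + v_{4} + v_{6} = v_{5}  ⟹  sig = (4;(1))

so the primitive-relation signature multiset is
[(2;()), (2;(1)), (2;(1)), (4;()), (4;(1))]


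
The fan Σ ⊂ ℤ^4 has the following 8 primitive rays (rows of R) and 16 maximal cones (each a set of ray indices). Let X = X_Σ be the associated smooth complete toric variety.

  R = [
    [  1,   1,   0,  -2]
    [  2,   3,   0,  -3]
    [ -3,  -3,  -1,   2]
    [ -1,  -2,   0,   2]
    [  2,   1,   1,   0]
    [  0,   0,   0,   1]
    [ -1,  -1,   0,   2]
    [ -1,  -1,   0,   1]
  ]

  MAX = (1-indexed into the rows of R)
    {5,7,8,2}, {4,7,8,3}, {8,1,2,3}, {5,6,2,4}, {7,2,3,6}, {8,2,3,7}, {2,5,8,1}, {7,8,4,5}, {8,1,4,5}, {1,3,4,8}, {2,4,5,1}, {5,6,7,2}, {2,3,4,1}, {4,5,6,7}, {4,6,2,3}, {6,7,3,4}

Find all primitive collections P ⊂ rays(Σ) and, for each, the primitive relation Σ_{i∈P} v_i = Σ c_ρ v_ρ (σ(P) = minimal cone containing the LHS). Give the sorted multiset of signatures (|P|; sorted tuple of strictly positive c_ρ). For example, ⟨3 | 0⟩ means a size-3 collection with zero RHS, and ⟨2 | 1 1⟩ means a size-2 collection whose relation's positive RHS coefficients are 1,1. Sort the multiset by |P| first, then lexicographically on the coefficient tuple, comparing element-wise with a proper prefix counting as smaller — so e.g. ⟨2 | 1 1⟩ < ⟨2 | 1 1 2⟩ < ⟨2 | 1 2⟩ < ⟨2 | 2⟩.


Minimal non-faces — 6 found among 8 rays, 16 max cones:

  P = {1,7}:  v_{1} + v_{7} = 0 — sig = ⟨2 | 0⟩
  P = {3,5}:  v_{3} + v_{5} = v_{4} — sig = ⟨2 | 1⟩
  P = {6,8}:  v_{6} + v_{8} = v_{7} — sig = ⟨2 | 1⟩
  P = {1,6}:  v_{1} + v_{6} = v_{2} + v_{4} — sig = ⟨2 | 1 1⟩
  P = {2,4,8}:  v_{2} + v_{4} + v_{8} = 0 — sig = ⟨3 | 0⟩
  P = {2,4,7}:  v_{2} + v_{4} + v_{7} = v_{6} — sig = ⟨3 | 1⟩

Signatures (|P|; sorted positive RHS coefficients), sorted:
[⟨2 | 0⟩, ⟨2 | 1⟩, ⟨2 | 1⟩, ⟨2 | 1 1⟩, ⟨3 | 0⟩, ⟨3 | 1⟩]


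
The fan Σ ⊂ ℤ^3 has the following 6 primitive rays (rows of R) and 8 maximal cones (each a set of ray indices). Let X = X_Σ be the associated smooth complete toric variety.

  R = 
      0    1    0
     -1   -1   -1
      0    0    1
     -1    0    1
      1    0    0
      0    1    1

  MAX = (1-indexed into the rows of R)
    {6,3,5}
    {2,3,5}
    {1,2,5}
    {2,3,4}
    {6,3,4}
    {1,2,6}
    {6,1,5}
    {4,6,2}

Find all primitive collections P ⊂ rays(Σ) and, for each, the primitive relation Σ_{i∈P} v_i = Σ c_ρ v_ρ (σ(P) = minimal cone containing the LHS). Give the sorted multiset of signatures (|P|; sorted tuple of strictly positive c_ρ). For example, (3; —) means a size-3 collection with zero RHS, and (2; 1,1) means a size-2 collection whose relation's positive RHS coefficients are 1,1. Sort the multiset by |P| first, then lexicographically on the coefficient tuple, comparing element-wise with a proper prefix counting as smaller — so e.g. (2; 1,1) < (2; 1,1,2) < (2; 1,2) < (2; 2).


Minimal non-faces — 5 found among 6 rays, 8 max cones:

  • {1,3}:  v_{1} + v_{3} = v_{6}  ⟹  sig = (2; 1)
  • {4,5}:  v_{4} + v_{5} = v_{3}  ⟹  sig = (2; 1)
  • {1,4}:  v_{1} + v_{4} = v_{2} + 2·v_{6}  ⟹  sig = (2; 1,2)
  • {2,5,6}:  v_{2} + v_{5} + v_{6} = 0  ⟹  sig = (3; —)
  • {2,3,6}:  v_{2} + v_{3} + v_{6} = v_{4}  ⟹  sig = (3; 1)

so the primitive-relation signature multiset is
    |P|=2: 3 collections, coeffs (1), (1), (1,2)
    |P|=3: 2 collections, coeffs (), (1)


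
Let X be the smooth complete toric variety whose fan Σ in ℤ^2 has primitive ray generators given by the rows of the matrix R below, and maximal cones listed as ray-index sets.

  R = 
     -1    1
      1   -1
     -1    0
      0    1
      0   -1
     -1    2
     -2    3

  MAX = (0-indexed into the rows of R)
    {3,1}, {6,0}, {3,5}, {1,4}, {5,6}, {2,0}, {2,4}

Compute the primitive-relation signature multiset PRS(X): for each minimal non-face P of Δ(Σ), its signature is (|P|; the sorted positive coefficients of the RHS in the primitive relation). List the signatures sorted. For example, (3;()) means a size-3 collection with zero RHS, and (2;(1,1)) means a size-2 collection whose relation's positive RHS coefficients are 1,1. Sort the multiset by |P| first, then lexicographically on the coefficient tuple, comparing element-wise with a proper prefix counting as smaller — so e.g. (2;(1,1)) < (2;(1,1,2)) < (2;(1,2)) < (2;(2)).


14 minimal non-faces of Δ(Σ) (on 7 rays):

  {0,1}:  v_{0} + v_{1} = 0 — sig = (2;())
  {3,4}:  v_{3} + v_{4} = 0 — sig = (2;())
  {0,3}:  v_{0} + v_{3} = v_{5} — sig = (2;(1))
  {0,4}:  v_{0} + v_{4} = v_{2} — sig = (2;(1))
  {0,5}:  v_{0} + v_{5} = v_{6} — sig = (2;(1))
  {1,2}:  v_{1} + v_{2} = v_{4} — sig = (2;(1))
  {1,5}:  v_{1} + v_{5} = v_{3} — sig = (2;(1))
  {1,6}:  v_{1} + v_{6} = v_{5} — sig = (2;(1))
  {2,3}:  v_{2} + v_{3} = v_{0} — sig = (2;(1))
  {4,5}:  v_{4} + v_{5} = v_{0} — sig = (2;(1))
  {2,5}:  v_{2} + v_{5} = 2·v_{0} — sig = (2;(2))
  {3,6}:  v_{3} + v_{6} = 2·v_{5} — sig = (2;(2))
  {4,6}:  v_{4} + v_{6} = 2·v_{0} — sig = (2;(2))
  {2,6}:  v_{2} + v_{6} = 3·v_{0} — sig = (2;(3))

Signatures (|P|; sorted positive RHS coefficients), sorted:
    |P|=2: 14 collections, coeffs (), (), (1), (1), (1), (1), (1), (1), (1), (1), (2), (2), (2), (3)


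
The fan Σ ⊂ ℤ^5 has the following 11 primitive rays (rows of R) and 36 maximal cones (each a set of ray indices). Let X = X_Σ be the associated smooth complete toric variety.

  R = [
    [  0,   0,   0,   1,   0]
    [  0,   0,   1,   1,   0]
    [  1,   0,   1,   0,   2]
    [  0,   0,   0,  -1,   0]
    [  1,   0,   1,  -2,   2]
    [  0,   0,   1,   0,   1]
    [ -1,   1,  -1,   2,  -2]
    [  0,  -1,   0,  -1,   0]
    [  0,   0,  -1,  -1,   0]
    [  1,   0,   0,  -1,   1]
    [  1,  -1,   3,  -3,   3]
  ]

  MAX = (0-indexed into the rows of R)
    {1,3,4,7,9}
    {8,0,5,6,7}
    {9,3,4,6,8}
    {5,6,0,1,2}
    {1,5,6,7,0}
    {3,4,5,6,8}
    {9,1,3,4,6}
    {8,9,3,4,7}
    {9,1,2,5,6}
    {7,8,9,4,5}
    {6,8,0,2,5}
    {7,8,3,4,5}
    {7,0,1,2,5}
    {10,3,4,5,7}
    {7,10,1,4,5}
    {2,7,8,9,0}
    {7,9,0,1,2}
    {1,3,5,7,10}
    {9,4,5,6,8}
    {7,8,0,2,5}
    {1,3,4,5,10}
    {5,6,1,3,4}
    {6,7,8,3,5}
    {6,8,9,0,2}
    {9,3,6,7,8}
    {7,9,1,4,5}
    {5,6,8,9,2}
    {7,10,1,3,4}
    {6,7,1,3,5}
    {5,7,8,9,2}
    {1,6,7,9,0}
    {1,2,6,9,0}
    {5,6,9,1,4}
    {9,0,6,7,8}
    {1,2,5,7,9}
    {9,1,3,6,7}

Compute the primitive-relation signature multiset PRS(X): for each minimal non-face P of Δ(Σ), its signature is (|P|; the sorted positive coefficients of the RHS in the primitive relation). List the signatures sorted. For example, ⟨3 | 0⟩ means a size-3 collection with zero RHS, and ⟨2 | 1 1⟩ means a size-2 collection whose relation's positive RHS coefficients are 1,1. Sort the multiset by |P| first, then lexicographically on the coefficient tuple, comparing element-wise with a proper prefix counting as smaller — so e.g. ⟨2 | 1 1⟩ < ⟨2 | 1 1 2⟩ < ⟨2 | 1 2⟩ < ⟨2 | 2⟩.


Σ has 16 primitive collections:

  P={0,3}:  v_{0} + v_{3} = 0  ⇒ sig = ⟨2 | 0⟩
  P={1,8}:  v_{1} + v_{8} = 0  ⇒ sig = ⟨2 | 0⟩
  P={0,4}:  v_{0} + v_{4} = v_{5} + v_{9}  ⇒ sig = ⟨2 | 1 1⟩
  P={2,3}:  v_{2} + v_{3} = v_{5} + v_{9}  ⇒ sig = ⟨2 | 1 1⟩
  P={0,10}:  v_{0} + v_{10} = v_{1} + v_{4} + v_{5} + v_{7}  ⇒ sig = ⟨2 | 1 1 1 1⟩
  P={8,10}:  v_{8} + v_{10} = v_{3} + v_{4} + v_{5} + v_{7}  ⇒ sig = ⟨2 | 1 1 1 1⟩
  P={2,10}:  v_{2} + v_{10} = v_{1} + v_{4} + 2·v_{5} + v_{7} + v_{9}  ⇒ sig = ⟨2 | 1 1 1 1 2⟩
  P={6,10}:  v_{6} + v_{10} = v_{1} + 2·v_{3} + v_{5}  ⇒ sig = ⟨2 | 1 1 2⟩
  P={9,10}:  v_{9} + v_{10} = v_{1} + 2·v_{4} + v_{7}  ⇒ sig = ⟨2 | 1 1 2⟩
  P={2,4}:  v_{2} + v_{4} = 2·v_{5} + 2·v_{9}  ⇒ sig = ⟨2 | 2 2⟩
  P={0,5,9}:  v_{0} + v_{5} + v_{9} = v_{2}  ⇒ sig = ⟨3 | 1⟩
  P={2,6,7}:  v_{2} + v_{6} + v_{7} = v_{0}  ⇒ sig = ⟨3 | 1⟩
  P={3,5,9}:  v_{3} + v_{5} + v_{9} = v_{4}  ⇒ sig = ⟨3 | 1⟩
  P={4,6,7}:  v_{4} + v_{6} + v_{7} = v_{3}  ⇒ sig = ⟨3 | 1⟩
  P={5,6,7,9}:  v_{5} + v_{6} + v_{7} + v_{9} = 0  ⇒ sig = ⟨4 | 0⟩
  P={1,3,4,5,7}:  v_{1} + v_{3} + v_{4} + v_{5} + v_{7} = v_{10}  ⇒ sig = ⟨5 | 1⟩

Hence PRS(X_Σ) =
    |P|=2: 10 collections, coeffs (), (), (1,1), (1,1), (1,1,1,1), (1,1,1,1), (1,1,1,1,2), (1,1,2), (1,1,2), (2,2)
    |P|=3: 4 collections, coeffs (1), (1), (1), (1)
    |P|=4: 1 collection, coeffs ()
    |P|=5: 1 collection, coeffs (1)


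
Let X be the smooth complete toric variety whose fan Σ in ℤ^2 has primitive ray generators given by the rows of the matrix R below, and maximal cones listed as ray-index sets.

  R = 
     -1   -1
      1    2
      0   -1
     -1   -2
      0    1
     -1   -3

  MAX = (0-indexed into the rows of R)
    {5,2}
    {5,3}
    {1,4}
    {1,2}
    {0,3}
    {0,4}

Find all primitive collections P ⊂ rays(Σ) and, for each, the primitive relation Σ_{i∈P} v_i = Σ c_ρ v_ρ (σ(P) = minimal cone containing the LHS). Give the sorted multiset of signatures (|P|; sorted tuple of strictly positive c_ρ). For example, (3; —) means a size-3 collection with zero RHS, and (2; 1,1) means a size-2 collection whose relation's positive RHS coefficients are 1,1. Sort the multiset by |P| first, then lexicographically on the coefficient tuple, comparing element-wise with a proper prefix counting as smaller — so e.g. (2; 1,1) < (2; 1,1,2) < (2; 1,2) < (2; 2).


9 minimal non-faces of Δ(Σ) (on 6 rays):

  • {1,3}:  v_{1} + v_{3} = 0  →  sig = (2; —)
  • {2,4}:  v_{2} + v_{4} = 0  →  sig = (2; —)
  • {0,1}:  v_{0} + v_{1} = v_{4}  →  sig = (2; 1)
  • {0,2}:  v_{0} + v_{2} = v_{3}  →  sig = (2; 1)
  • {1,5}:  v_{1} + v_{5} = v_{2}  →  sig = (2; 1)
  • {2,3}:  v_{2} + v_{3} = v_{5}  →  sig = (2; 1)
  • {3,4}:  v_{3} + v_{4} = v_{0}  →  sig = (2; 1)
  • {4,5}:  v_{4} + v_{5} = v_{3}  →  sig = (2; 1)
  • {0,5}:  v_{0} + v_{5} = 2·v_{3}  →  sig = (2; 2)

Hence PRS(X_Σ) =
    (2; —)
    (2; —)
    (2; 1)
    (2; 1)
    (2; 1)
    (2; 1)
    (2; 1)
    (2; 1)
    (2; 2)


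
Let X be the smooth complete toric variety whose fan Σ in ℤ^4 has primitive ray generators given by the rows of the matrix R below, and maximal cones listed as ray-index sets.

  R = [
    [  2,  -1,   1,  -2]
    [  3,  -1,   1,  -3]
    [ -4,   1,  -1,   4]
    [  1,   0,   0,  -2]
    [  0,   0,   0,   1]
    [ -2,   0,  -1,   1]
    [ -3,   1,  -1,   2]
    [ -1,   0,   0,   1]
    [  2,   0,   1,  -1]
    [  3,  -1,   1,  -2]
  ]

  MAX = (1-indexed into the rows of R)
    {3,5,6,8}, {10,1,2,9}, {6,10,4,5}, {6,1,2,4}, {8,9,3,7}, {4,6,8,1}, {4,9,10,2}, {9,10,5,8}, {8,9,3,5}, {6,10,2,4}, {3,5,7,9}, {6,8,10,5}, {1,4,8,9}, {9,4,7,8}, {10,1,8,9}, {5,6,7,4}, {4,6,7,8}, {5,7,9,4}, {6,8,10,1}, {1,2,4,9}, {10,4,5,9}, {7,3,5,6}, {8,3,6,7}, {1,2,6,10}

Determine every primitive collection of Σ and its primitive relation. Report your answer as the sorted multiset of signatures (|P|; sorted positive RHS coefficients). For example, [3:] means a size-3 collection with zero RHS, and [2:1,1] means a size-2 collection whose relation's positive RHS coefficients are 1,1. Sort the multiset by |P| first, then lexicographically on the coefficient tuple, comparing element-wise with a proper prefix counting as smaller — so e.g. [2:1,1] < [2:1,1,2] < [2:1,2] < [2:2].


15 minimal non-faces of Δ(Σ) (on 10 rays):

  {6,9}:  v_{6} + v_{9} = 0  ⟹  sig = [2:]
  {7,10}:  v_{7} + v_{10} = 0  ⟹  sig = [2:]
  {2,3}:  v_{2} + v_{3} = v_{8}  ⟹  sig = [2:1]
  {2,5}:  v_{2} + v_{5} = v_{10}  ⟹  sig = [2:1]
  {2,8}:  v_{2} + v_{8} = v_{1}  ⟹  sig = [2:1]
  {3,4}:  v_{3} + v_{4} = v_{7}  ⟹  sig = [2:1]
  {1,5}:  v_{1} + v_{5} = v_{8} + v_{10}  ⟹  sig = [2:1,1]
  {2,7}:  v_{2} + v_{7} = v_{4} + v_{8}  ⟹  sig = [2:1,1]
  {3,10}:  v_{3} + v_{10} = v_{5} + v_{8}  ⟹  sig = [2:1,1]
  {1,7}:  v_{1} + v_{7} = v_{4} + 2·v_{8}  ⟹  sig = [2:1,2]
  {1,3}:  v_{1} + v_{3} = 2·v_{8}  ⟹  sig = [2:2]
  {4,5,8}:  v_{4} + v_{5} + v_{8} = 0  ⟹  sig = [3:]
  {4,8,10}:  v_{4} + v_{8} + v_{10} = v_{2}  ⟹  sig = [3:1]
  {5,7,8}:  v_{5} + v_{7} + v_{8} = v_{3}  ⟹  sig = [3:1]
  {1,4,10}:  v_{1} + v_{4} + v_{10} = 2·v_{2}  ⟹  sig = [3:2]

Hence PRS(X_Σ) =
[[2:], [2:], [2:1], [2:1], [2:1], [2:1], [2:1,1], [2:1,1], [2:1,1], [2:1,2], [2:2], [3:], [3:1], [3:1], [3:2]]


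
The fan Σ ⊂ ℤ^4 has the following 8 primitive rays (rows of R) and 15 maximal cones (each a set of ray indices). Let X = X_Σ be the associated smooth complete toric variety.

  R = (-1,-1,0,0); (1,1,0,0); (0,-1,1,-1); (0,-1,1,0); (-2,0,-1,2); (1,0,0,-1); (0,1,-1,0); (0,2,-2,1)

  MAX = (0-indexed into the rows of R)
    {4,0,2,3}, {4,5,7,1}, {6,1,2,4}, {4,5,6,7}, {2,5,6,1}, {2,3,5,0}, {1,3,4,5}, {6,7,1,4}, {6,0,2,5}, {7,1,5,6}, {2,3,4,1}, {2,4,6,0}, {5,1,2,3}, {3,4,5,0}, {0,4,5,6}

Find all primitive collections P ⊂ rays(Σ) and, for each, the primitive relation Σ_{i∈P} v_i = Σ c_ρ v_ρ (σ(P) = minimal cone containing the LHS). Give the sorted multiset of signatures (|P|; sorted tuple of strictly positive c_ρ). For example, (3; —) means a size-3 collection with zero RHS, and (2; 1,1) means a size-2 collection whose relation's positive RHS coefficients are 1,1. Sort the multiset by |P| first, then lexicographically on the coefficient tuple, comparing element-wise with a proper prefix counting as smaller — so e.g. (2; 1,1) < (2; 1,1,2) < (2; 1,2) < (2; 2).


7 minimal non-faces of Δ(Σ) (on 8 rays):

  • {0,1}:  v_{0} + v_{1} = 0 — sig = (2; —)
  • {3,6}:  v_{3} + v_{6} = 0 — sig = (2; —)
  • {2,7}:  v_{2} + v_{7} = v_{6} — sig = (2; 1)
  • {0,7}:  v_{0} + v_{7} = v_{4} + v_{5} + v_{6} — sig = (2; 1,1,1)
  • {3,7}:  v_{3} + v_{7} = v_{1} + v_{4} + v_{5} — sig = (2; 1,1,1)
  • {2,4,5}:  v_{2} + v_{4} + v_{5} = v_{0} — sig = (3; 1)
  • {1,4,5,6}:  v_{1} + v_{4} + v_{5} + v_{6} = v_{7} — sig = (4; 1)

so the primitive-relation signature multiset is
    |P|=2: 5 collections, coeffs (), (), (1), (1,1,1), (1,1,1)
    |P|=3: 1 collection, coeffs (1)
    |P|=4: 1 collection, coeffs (1)


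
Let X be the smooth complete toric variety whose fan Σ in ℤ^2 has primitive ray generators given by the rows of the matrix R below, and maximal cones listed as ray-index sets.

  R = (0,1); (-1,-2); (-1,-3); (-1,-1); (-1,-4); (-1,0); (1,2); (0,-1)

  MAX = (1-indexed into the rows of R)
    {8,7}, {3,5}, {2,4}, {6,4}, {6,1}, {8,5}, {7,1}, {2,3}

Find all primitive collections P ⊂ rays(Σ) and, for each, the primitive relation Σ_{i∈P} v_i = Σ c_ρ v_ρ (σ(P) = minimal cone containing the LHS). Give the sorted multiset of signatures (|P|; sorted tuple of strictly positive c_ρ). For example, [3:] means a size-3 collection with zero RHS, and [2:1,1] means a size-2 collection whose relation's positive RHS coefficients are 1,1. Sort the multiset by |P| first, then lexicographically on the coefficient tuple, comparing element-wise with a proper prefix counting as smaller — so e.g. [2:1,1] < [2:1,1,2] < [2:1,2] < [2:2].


The 20 primitive collections of Σ (r=8, n=2):

  {1,8}:  v_{1} + v_{8} = 0  ⟹  sig = [2:]
  {2,7}:  v_{2} + v_{7} = 0  ⟹  sig = [2:]
  {1,2}:  v_{1} + v_{2} = v_{4}  ⟹  sig = [2:1]
  {1,3}:  v_{1} + v_{3} = v_{2}  ⟹  sig = [2:1]
  {1,4}:  v_{1} + v_{4} = v_{6}  ⟹  sig = [2:1]
  {1,5}:  v_{1} + v_{5} = v_{3}  ⟹  sig = [2:1]
  {2,8}:  v_{2} + v_{8} = v_{3}  ⟹  sig = [2:1]
  {3,7}:  v_{3} + v_{7} = v_{8}  ⟹  sig = [2:1]
  {3,8}:  v_{3} + v_{8} = v_{5}  ⟹  sig = [2:1]
  {4,7}:  v_{4} + v_{7} = v_{1}  ⟹  sig = [2:1]
  {4,8}:  v_{4} + v_{8} = v_{2}  ⟹  sig = [2:1]
  {6,8}:  v_{6} + v_{8} = v_{4}  ⟹  sig = [2:1]
  {3,6}:  v_{3} + v_{6} = v_{2} + v_{4}  ⟹  sig = [2:1,1]
  {4,5}:  v_{4} + v_{5} = v_{2} + v_{3}  ⟹  sig = [2:1,1]
  {2,5}:  v_{2} + v_{5} = 2·v_{3}  ⟹  sig = [2:2]
  {2,6}:  v_{2} + v_{6} = 2·v_{4}  ⟹  sig = [2:2]
  {3,4}:  v_{3} + v_{4} = 2·v_{2}  ⟹  sig = [2:2]
  {5,6}:  v_{5} + v_{6} = 2·v_{2}  ⟹  sig = [2:2]
  {5,7}:  v_{5} + v_{7} = 2·v_{8}  ⟹  sig = [2:2]
  {6,7}:  v_{6} + v_{7} = 2·v_{1}  ⟹  sig = [2:2]

Sorted signature multiset PRS(X):
[[2:], [2:], [2:1], [2:1], [2:1], [2:1], [2:1], [2:1], [2:1], [2:1], [2:1], [2:1], [2:1,1], [2:1,1], [2:2], [2:2], [2:2], [2:2], [2:2], [2:2]]


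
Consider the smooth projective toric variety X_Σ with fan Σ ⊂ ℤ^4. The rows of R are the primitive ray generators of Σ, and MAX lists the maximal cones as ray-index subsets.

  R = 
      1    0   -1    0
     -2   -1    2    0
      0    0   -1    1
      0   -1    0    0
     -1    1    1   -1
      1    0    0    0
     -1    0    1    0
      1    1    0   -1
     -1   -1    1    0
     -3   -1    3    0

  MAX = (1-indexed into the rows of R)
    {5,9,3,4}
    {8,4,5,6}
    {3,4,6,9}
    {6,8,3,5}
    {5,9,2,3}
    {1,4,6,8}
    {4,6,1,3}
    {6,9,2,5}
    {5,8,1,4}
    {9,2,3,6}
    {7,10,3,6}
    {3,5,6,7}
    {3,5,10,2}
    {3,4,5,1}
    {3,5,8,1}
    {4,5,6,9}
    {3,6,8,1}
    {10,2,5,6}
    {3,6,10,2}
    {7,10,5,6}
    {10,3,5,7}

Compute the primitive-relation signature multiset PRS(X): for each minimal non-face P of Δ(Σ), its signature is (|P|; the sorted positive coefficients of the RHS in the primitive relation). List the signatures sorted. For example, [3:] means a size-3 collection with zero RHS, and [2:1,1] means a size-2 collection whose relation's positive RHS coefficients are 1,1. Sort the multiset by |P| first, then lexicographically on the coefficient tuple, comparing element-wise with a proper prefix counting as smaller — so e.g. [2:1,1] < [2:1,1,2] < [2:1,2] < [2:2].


20 minimal non-faces of Δ(Σ) (on 10 rays):

  P = {1,7}:  v_{1} + v_{7} = 0 ; sig = [2:]
  P = {1,2}:  v_{1} + v_{2} = v_{9} ; sig = [2:1]
  P = {1,9}:  v_{1} + v_{9} = v_{4} ; sig = [2:1]
  P = {1,10}:  v_{1} + v_{10} = v_{2} ; sig = [2:1]
  P = {2,7}:  v_{2} + v_{7} = v_{10} ; sig = [2:1]
  P = {4,7}:  v_{4} + v_{7} = v_{9} ; sig = [2:1]
  P = {7,9}:  v_{7} + v_{9} = v_{2} ; sig = [2:1]
  P = {4,10}:  v_{4} + v_{10} = v_{2} + v_{9} ; sig = [2:1,1]
  P = {7,8}:  v_{7} + v_{8} = v_{5} + v_{6} ; sig = [2:1,1]
  P = {2,8}:  v_{2} + v_{8} = v_{5} + v_{6} + v_{9} ; sig = [2:1,1,1]
  P = {8,9}:  v_{8} + v_{9} = v_{4} + v_{5} + v_{6} ; sig = [2:1,1,1]
  P = {8,10}:  v_{8} + v_{10} = v_{2} + v_{5} + v_{6} ; sig = [2:1,1,1]
  P = {2,4}:  v_{2} + v_{4} = 2·v_{9} ; sig = [2:2]
  P = {9,10}:  v_{9} + v_{10} = 2·v_{2} ; sig = [2:2]
  P = {1,5,6}:  v_{1} + v_{5} + v_{6} = v_{8} ; sig = [3:1]
  P = {3,4,8}:  v_{3} + v_{4} + v_{8} = v_{1} ; sig = [3:1]
  P = {3,4,5,6}:  v_{3} + v_{4} + v_{5} + v_{6} = 0 ; sig = [4:]
  P = {3,5,6,9}:  v_{3} + v_{5} + v_{6} + v_{9} = v_{7} ; sig = [4:1]
  P = {2,3,5,6}:  v_{2} + v_{3} + v_{5} + v_{6} = 2·v_{7} ; sig = [4:2]
  P = {3,5,6,10}:  v_{3} + v_{5} + v_{6} + v_{10} = 3·v_{7} ; sig = [4:3]

Signatures (|P|; sorted positive RHS coefficients), sorted:
    |P|=2: 14 collections, coeffs (), (1), (1), (1), (1), (1), (1), (1,1), (1,1), (1,1,1), (1,1,1), (1,1,1), (2), (2)
    |P|=3: 2 collections, coeffs (1), (1)
    |P|=4: 4 collections, coeffs (), (1), (2), (3)


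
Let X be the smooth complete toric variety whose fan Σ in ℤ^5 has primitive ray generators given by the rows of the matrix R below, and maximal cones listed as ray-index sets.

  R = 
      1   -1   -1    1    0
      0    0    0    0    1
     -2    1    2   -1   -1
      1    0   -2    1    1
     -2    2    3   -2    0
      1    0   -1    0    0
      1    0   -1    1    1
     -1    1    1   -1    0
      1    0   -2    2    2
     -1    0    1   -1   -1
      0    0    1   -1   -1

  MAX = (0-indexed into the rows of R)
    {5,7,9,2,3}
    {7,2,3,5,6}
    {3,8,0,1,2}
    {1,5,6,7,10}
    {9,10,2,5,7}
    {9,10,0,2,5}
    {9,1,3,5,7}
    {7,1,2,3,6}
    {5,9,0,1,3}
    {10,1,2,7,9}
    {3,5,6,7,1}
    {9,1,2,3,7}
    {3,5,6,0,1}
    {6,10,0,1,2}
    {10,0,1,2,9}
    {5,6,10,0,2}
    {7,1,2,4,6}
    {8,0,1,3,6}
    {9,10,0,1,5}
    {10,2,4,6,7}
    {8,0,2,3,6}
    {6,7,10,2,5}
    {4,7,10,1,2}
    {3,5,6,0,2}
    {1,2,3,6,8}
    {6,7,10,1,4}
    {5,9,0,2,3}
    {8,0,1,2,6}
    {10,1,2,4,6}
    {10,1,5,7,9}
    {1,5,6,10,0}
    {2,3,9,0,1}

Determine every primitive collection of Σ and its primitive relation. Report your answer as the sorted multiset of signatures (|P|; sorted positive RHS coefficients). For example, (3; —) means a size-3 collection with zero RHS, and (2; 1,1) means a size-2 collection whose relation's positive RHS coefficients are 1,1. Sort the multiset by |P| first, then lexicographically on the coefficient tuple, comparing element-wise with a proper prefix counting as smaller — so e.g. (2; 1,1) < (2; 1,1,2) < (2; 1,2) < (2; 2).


Δ(Σ) — 11 vertices, 15 min non-faces:

  P = {0,7}:  v_{0} + v_{7} = 0 ; sig = (2; —)
  P = {6,9}:  v_{6} + v_{9} = 0 ; sig = (2; —)
  P = {3,10}:  v_{3} + v_{10} = v_{5} ; sig = (2; 1)
  P = {8,10}:  v_{8} + v_{10} = v_{6} ; sig = (2; 1)
  P = {5,8}:  v_{5} + v_{8} = v_{3} + v_{6} ; sig = (2; 1,1)
  P = {0,4}:  v_{0} + v_{4} = v_{1} + v_{2} + v_{6} + v_{10} ; sig = (2; 1,1,1,1)
  P = {4,9}:  v_{4} + v_{9} = v_{1} + v_{2} + v_{7} + v_{10} ; sig = (2; 1,1,1,1)
  P = {7,8}:  v_{7} + v_{8} = v_{1} + v_{2} + v_{3} + v_{6} ; sig = (2; 1,1,1,1)
  P = {8,9}:  v_{8} + v_{9} = v_{0} + v_{1} + v_{2} + v_{3} ; sig = (2; 1,1,1,1)
  P = {4,8}:  v_{4} + v_{8} = v_{1} + v_{2} + 2·v_{6} + v_{7} ; sig = (2; 1,1,1,2)
  P = {4,5}:  v_{4} + v_{5} = v_{6} + 2·v_{7} + v_{10} ; sig = (2; 1,1,2)
  P = {3,4}:  v_{3} + v_{4} = v_{6} + 2·v_{7} ; sig = (2; 1,2)
  P = {1,2,5}:  v_{1} + v_{2} + v_{5} = v_{7} ; sig = (3; 1)
  P = {0,1,2,3,6}:  v_{0} + v_{1} + v_{2} + v_{3} + v_{6} = v_{8} ; sig = (5; 1)
  P = {1,2,6,7,10}:  v_{1} + v_{2} + v_{6} + v_{7} + v_{10} = v_{4} ; sig = (5; 1)

Sorted signature multiset PRS(X):
    |P|=2: 12 collections, coeffs (), (), (1), (1), (1,1), (1,1,1,1), (1,1,1,1), (1,1,1,1), (1,1,1,1), (1,1,1,2), (1,1,2), (1,2)
    |P|=3: 1 collection, coeffs (1)
    |P|=5: 2 collections, coeffs (1), (1)
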